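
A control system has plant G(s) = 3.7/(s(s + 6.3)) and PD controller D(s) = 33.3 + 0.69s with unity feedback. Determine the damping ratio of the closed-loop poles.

ζ = 0.399

Forward path: (33.3 + 0.69s)·3.7/(s(s+6.3)). The closed-loop characteristic equation is s² + (6.3 + 3.7·0.69)s + 3.7·33.3 = 0.
That is s² + 8.853s + 123.2 = 0, so ω_n = 11.1 rad/s and ζ = 8.853/(2·11.1) = 0.3988.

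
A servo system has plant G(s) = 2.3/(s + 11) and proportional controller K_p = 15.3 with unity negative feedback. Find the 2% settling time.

T_s ≈ 0.0866 s

Closed-loop transfer function: T(s) = K_p·G(s)/(1 + K_p·G(s)) = 35.19/(s + 11 + 35.19) = 35.19/(s + 46.19).
Time constant τ = 1/46.19 = 0.02165 s, so the 2% settling time is about 4τ = 0.0866 s.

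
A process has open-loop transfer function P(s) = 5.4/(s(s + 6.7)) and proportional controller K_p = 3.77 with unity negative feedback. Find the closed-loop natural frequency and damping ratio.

1 + K_p·P(s) = 0 gives s² + 6.7s + 20.36 = 0.
So ω_n² = 20.36 ⇒ ω_n = 4.512 rad/s, and ζ = 6.7/(2ω_n) = 0.742.

ω_n = 4.51 rad/s, ζ = 0.742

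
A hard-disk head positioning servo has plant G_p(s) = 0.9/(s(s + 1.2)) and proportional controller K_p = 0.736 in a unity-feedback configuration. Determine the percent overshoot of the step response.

The closed-loop denominator s² + 1.2s + 0.6624 gives ω_n = √0.6624 = 0.8139 and ζ = 1.2/(2ω_n) = 0.7372.
%OS = 100·exp(−πζ/√(1−ζ²)) = 100·exp(−π·0.7372/√0.4565) = 3.25%.

3.25%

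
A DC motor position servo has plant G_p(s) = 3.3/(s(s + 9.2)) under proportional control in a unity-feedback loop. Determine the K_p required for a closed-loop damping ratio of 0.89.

Closed-loop characteristic equation: s² + 9.2s + K_p·3.3 = 0.
So ω_n = √(3.3K_p) and 2ζω_n = 9.2, giving ζ = 9.2/(2√(3.3K_p)).
Setting ζ = 0.89: √(3.3K_p) = 9.2/(2·0.89) = 5.169, so K_p = 26.71/3.3 = 8.1.

K_p = 8.1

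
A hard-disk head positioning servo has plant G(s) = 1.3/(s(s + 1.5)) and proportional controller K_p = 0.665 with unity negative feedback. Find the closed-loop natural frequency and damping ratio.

ω_n = 0.93 rad/s, ζ = 0.807

With unity feedback the closed-loop characteristic equation is s² + 1.5s + 0.665·1.3 = s² + 1.5s + 0.8645 = 0.
So ω_n² = 0.8645 ⇒ ω_n = 0.9298 rad/s, and ζ = 1.5/(2ω_n) = 0.807.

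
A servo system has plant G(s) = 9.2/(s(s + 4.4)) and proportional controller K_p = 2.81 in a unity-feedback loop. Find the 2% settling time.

From 1 + K_pG(s) = 0: s² + 4.4s + 25.85 = 0 ⇒ ω_n = 5.084, ζ = 0.4327.
2% settling time T_s ≈ 4/(ζω_n) = 4/2.2 = 1.82 s.

T_s ≈ 1.82 s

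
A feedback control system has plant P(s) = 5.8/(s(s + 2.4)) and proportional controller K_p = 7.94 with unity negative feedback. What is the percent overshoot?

56.9%

The closed-loop denominator s² + 2.4s + 46.05 gives ω_n = √46.05 = 6.786 and ζ = 2.4/(2ω_n) = 0.1768.
%OS = 100·exp(−πζ/√(1−ζ²)) = 100·exp(−π·0.1768/√0.9687) = 56.9%.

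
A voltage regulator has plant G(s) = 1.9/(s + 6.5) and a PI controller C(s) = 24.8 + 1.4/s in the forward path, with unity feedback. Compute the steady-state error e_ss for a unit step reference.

0

The open loop C(s)G(s) has a pole at the origin (type 1), so the static position error constant is infinite and e_ss = 1/(1+∞) = 0.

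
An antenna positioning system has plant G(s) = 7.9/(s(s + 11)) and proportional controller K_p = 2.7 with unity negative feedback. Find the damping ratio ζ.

ζ = 1.19

With unity feedback the closed-loop characteristic equation is s² + 11s + 2.7·7.9 = s² + 11s + 21.33 = 0.
Matching s² + 2ζω_n s + ω_n²: ω_n = √21.33 = 4.618 rad/s and 2ζω_n = 11, so ζ = 11/(2·4.618) = 1.19.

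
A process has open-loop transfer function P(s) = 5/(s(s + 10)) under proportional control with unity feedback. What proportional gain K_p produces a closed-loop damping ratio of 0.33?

K_p = 45.9

Closed-loop characteristic equation: s² + 10s + K_p·5 = 0.
So ω_n = √(5K_p) and 2ζω_n = 10, giving ζ = 10/(2√(5K_p)).
Setting ζ = 0.33: √(5K_p) = 10/(2·0.33) = 15.15, so K_p = 229.6/5 = 45.9.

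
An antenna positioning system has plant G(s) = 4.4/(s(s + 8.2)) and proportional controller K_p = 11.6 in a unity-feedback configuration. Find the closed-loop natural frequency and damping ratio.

1 + K_p·G(s) = 0 gives s² + 8.2s + 51.04 = 0.
So ω_n² = 51.04 ⇒ ω_n = 7.144 rad/s, and ζ = 8.2/(2ω_n) = 0.574.

ω_n = 7.14 rad/s, ζ = 0.574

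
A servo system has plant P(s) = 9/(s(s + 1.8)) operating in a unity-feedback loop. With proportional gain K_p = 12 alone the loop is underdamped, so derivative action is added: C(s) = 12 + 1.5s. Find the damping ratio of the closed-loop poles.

Forward path: (12 + 1.5s)·9/(s(s+1.8)). The closed-loop characteristic equation is s² + (1.8 + 9·1.5)s + 9·12 = 0.
That is s² + 15.3s + 108 = 0, so ω_n = 10.39 rad/s and ζ = 15.3/(2·10.39) = 0.7361.

ζ = 0.736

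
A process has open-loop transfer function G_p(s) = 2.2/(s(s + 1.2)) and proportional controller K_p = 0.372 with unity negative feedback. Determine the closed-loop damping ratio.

With unity feedback the closed-loop characteristic equation is s² + 1.2s + 0.372·2.2 = s² + 1.2s + 0.8184 = 0.
So ω_n² = 0.8184 ⇒ ω_n = 0.9047 rad/s, and ζ = 1.2/(2ω_n) = 0.663.

ζ = 0.663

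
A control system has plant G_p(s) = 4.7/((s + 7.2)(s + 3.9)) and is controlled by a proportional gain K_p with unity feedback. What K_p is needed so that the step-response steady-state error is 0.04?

Steady-state error for a unit step on this type-0 loop is 1/(1 + K_p·G_p(0)).
G_p(0) = 0.1674. Require 1/(1 + K_p·0.1674) = 0.04, so 1 + 0.1674·K_p = 25.
K_p = (25 − 1)/0.1674 = 143.

K_p = 143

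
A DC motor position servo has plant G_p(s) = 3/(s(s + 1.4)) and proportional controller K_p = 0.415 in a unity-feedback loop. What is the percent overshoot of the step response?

7.96%

From 1 + K_pG_p(s) = 0: s² + 1.4s + 1.245 = 0 ⇒ ω_n = 1.116, ζ = 0.6274.
%OS = 100·exp(−πζ/√(1−ζ²)) = 100·exp(−π·0.6274/√0.6064) = 7.96%.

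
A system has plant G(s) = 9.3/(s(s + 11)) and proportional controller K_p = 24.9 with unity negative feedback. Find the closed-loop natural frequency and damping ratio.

With unity feedback the closed-loop characteristic equation is s² + 11s + 24.9·9.3 = s² + 11s + 231.6 = 0.
So ω_n² = 231.6 ⇒ ω_n = 15.22 rad/s, and ζ = 11/(2ω_n) = 0.361.

ω_n = 15.2 rad/s, ζ = 0.361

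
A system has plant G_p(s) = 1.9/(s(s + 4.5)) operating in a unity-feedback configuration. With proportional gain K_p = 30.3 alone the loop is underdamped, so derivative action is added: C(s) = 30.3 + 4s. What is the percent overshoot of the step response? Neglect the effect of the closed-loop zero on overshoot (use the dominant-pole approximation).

1.58%

Forward path: (30.3 + 4s)·1.9/(s(s+4.5)). The closed-loop characteristic equation is s² + (4.5 + 1.9·4)s + 1.9·30.3 = 0.
That is s² + 12.1s + 57.57 = 0, so ω_n = 7.587 rad/s and ζ = 12.1/(2·7.587) = 0.7974.
%OS = 100·exp(−πζ/√(1−ζ²)) = 1.58%.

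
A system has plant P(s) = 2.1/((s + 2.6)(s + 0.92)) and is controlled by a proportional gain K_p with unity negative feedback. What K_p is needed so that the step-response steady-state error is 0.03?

The loop is type 0, so e_ss(step) = 1/(1 + K_pos) with K_pos = K_p·P(0).
P(0) = 0.8779. Require 1/(1 + K_p·0.8779) = 0.03, so 1 + 0.8779·K_p = 33.33.
K_p = (33.33 − 1)/0.8779 = 36.8.

K_p = 36.8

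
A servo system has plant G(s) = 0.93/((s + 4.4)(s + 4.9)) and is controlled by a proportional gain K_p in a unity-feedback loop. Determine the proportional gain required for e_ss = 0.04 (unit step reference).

Steady-state error for a unit step on this type-0 loop is 1/(1 + K_p·G(0)).
G(0) = 0.04314. Require 1/(1 + K_p·0.04314) = 0.04, so 1 + 0.04314·K_p = 25.
K_p = (25 − 1)/0.04314 = 556.

K_p = 556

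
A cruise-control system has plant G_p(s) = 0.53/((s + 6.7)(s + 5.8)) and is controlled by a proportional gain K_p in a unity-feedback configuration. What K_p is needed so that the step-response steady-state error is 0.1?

The loop is type 0, so e_ss(step) = 1/(1 + K_pos) with K_pos = K_p·G_p(0).
G_p(0) = 0.01364. Require 1/(1 + K_p·0.01364) = 0.1, so 1 + 0.01364·K_p = 10.
K_p = (10 − 1)/0.01364 = 660.

K_p = 660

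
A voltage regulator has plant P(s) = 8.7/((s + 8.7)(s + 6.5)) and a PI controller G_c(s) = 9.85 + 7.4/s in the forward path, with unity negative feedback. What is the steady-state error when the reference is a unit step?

0

The open loop G_c(s)P(s) has a pole at the origin (type 1), so the static position error constant is infinite and e_ss = 1/(1+∞) = 0.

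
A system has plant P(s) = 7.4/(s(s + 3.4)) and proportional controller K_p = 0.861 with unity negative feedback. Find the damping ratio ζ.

1 + K_p·P(s) = 0 gives s² + 3.4s + 6.371 = 0.
Matching s² + 2ζω_n s + ω_n²: ω_n = √6.371 = 2.524 rad/s and 2ζω_n = 3.4, so ζ = 3.4/(2·2.524) = 0.673.

ζ = 0.673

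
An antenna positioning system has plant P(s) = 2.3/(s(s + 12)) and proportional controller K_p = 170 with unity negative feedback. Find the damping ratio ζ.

ζ = 0.303

1 + K_p·P(s) = 0 gives s² + 12s + 391 = 0.
So ω_n² = 391 ⇒ ω_n = 19.77 rad/s, and ζ = 12/(2ω_n) = 0.303.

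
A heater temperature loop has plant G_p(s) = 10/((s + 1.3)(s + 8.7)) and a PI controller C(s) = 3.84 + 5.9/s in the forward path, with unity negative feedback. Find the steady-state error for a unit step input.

0

The open loop C(s)G_p(s) has a pole at the origin (type 1), so the static position error constant is infinite and e_ss = 1/(1+∞) = 0.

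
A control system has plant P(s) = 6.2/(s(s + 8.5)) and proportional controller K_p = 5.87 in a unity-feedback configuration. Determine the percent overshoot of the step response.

Closed-loop characteristic equation: s² + 8.5s + 36.39 = 0, so ω_n = 6.033 rad/s and ζ = 8.5/(2·6.033) = 0.7045.
%OS = 100·exp(−πζ/√(1−ζ²)) = 100·exp(−π·0.7045/√0.5037) = 4.42%.

4.42%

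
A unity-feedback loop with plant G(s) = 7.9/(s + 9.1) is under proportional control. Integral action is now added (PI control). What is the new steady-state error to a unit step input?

Adding integral action puts a pole at s = 0 in the forward path, raising the system type to 1; a type-1 loop has zero steady-state error to a step.

0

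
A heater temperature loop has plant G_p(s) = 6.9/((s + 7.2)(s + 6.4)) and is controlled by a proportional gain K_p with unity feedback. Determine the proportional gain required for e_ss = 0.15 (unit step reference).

K_p = 37.8

For a type-0 loop with proportional control, e_ss = 1/(1 + K_p·G_p(0)).
G_p(0) = 0.1497. Require 1/(1 + K_p·0.1497) = 0.15, so 1 + 0.1497·K_p = 6.667.
K_p = (6.667 − 1)/0.1497 = 37.8.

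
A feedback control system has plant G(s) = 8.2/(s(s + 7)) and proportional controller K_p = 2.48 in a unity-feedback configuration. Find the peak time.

Closed-loop characteristic equation: s² + 7s + 20.34 = 0, so ω_n = 4.51 rad/s and ζ = 7/(2·4.51) = 0.7761.
Damped frequency ω_d = ω_n√(1−ζ²) = 2.844 rad/s, so peak time T_p = π/ω_d = 1.1 s.

T_p = 1.1 s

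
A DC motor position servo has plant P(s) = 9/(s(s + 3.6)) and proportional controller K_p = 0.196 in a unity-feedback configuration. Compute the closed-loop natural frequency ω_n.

ω_n = 1.33 rad/s

1 + K_p·P(s) = 0 gives s² + 3.6s + 1.764 = 0.
Matching s² + 2ζω_n s + ω_n²: ω_n = √1.764 = 1.328 rad/s and 2ζω_n = 3.6, so ζ = 3.6/(2·1.328) = 1.36.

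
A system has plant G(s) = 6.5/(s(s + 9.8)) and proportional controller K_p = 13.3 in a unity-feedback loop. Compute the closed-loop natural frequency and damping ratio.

1 + K_p·G(s) = 0 gives s² + 9.8s + 86.45 = 0.
So ω_n² = 86.45 ⇒ ω_n = 9.298 rad/s, and ζ = 9.8/(2ω_n) = 0.527.

ω_n = 9.3 rad/s, ζ = 0.527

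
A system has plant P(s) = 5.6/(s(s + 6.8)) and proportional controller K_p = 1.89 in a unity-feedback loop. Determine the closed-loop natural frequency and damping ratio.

ω_n = 3.25 rad/s, ζ = 1.05

The closed-loop denominator is s(s+6.8) + 1.89·5.6 = s² + 6.8s + 10.58.
So ω_n² = 10.58 ⇒ ω_n = 3.253 rad/s, and ζ = 6.8/(2ω_n) = 1.05.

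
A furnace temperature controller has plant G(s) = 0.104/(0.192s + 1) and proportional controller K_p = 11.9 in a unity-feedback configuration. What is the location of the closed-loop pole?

Closed loop: T(s) = K_p·G/(1+K_p·G) = 1.238/(0.192s + 1 + 1.238), with pole at s = −(1 + 1.238)/0.192 = −11.65.

s = -11.65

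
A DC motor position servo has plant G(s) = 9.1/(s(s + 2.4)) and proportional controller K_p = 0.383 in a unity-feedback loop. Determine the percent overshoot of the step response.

7.16%

Closed-loop characteristic equation: s² + 2.4s + 3.485 = 0, so ω_n = 1.867 rad/s and ζ = 2.4/(2·1.867) = 0.6428.
%OS = 100·exp(−πζ/√(1−ζ²)) = 100·exp(−π·0.6428/√0.5868) = 7.16%.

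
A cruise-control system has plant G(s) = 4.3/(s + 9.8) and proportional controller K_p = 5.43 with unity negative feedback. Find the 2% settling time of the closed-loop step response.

Closed-loop transfer function: T(s) = K_p·G(s)/(1 + K_p·G(s)) = 23.35/(s + 9.8 + 23.35) = 23.35/(s + 33.15).
Time constant τ = 1/33.15 = 0.03017 s, so the 2% settling time is about 4τ = 0.121 s.

T_s ≈ 0.121 s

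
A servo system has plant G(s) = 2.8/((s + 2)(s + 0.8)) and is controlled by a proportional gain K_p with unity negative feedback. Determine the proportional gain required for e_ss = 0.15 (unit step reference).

K_p = 3.24

The loop is type 0, so e_ss(step) = 1/(1 + K_pos) with K_pos = K_p·G(0).
G(0) = 1.75. Require 1/(1 + K_p·1.75) = 0.15, so 1 + 1.75·K_p = 6.667.
K_p = (6.667 − 1)/1.75 = 3.24.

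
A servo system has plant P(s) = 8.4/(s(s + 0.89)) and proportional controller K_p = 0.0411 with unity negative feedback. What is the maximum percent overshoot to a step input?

The closed-loop denominator s² + 0.89s + 0.3452 gives ω_n = √0.3452 = 0.5876 and ζ = 0.89/(2ω_n) = 0.7574.
%OS = 100·exp(−πζ/√(1−ζ²)) = 100·exp(−π·0.7574/√0.4264) = 2.62%.

2.62%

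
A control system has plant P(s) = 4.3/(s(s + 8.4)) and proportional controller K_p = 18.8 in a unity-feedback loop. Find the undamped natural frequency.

1 + K_p·P(s) = 0 gives s² + 8.4s + 80.84 = 0.
So ω_n² = 80.84 ⇒ ω_n = 8.991 rad/s, and ζ = 8.4/(2ω_n) = 0.467.

ω_n = 8.99 rad/s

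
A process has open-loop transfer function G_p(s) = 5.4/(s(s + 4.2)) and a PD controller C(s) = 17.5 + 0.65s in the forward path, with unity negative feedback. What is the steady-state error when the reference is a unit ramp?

The loop has one pole at the origin (type 1). Velocity error constant K_v = lim_{s→0} s·C(s)G_p(s) = 17.5·5.4/4.2 = 22.5.
Steady-state error to a unit ramp: e_ss = 1/K_v = 0.0444.

0.0444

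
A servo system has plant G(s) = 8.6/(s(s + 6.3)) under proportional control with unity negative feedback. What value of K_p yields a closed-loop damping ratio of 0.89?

Closed-loop characteristic equation: s² + 6.3s + K_p·8.6 = 0.
So ω_n = √(8.6K_p) and 2ζω_n = 6.3, giving ζ = 6.3/(2√(8.6K_p)).
Setting ζ = 0.89: √(8.6K_p) = 6.3/(2·0.89) = 3.539, so K_p = 12.53/8.6 = 1.46.

K_p = 1.46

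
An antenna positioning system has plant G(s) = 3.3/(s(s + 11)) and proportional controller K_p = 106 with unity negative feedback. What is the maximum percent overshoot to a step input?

Closed-loop characteristic equation: s² + 11s + 349.8 = 0, so ω_n = 18.7 rad/s and ζ = 11/(2·18.7) = 0.2941.
%OS = 100·exp(−πζ/√(1−ζ²)) = 100·exp(−π·0.2941/√0.9135) = 38%.

38%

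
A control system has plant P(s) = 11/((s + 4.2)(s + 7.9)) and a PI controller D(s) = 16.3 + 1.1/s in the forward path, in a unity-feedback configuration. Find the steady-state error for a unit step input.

0

The open loop D(s)P(s) has a pole at the origin (type 1), so the static position error constant is infinite and e_ss = 1/(1+∞) = 0.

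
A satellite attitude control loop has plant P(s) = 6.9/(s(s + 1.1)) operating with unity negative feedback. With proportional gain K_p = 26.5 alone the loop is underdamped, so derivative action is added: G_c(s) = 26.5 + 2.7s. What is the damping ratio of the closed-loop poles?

ζ = 0.73

Forward path: (26.5 + 2.7s)·6.9/(s(s+1.1)). The closed-loop characteristic equation is s² + (1.1 + 6.9·2.7)s + 6.9·26.5 = 0.
That is s² + 19.73s + 182.9 = 0, so ω_n = 13.52 rad/s and ζ = 19.73/(2·13.52) = 0.7295.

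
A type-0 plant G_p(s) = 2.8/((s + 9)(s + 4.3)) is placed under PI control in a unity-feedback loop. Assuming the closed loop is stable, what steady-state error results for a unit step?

The PI controller's integrator makes the forward path type 1, so e_ss to a step is zero.

0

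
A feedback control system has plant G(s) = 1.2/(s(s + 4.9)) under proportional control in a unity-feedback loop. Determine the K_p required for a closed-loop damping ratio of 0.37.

K_p = 36.5

Closed-loop characteristic equation: s² + 4.9s + K_p·1.2 = 0.
So ω_n = √(1.2K_p) and 2ζω_n = 4.9, giving ζ = 4.9/(2√(1.2K_p)).
Setting ζ = 0.37: √(1.2K_p) = 4.9/(2·0.37) = 6.622, so K_p = 43.85/1.2 = 36.5.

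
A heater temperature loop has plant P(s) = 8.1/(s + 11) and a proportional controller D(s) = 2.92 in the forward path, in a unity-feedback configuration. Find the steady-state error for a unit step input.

0.317

The loop is type 0. Static position error constant K_pos = D(0)·P(0) = 2.92·0.7364 = 2.15.
Steady-state error to a unit step: e_ss = 1/(1+K_pos) = 1/3.15 = 0.317.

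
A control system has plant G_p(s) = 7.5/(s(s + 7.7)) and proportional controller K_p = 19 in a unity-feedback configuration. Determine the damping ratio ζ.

The closed-loop denominator is s(s+7.7) + 19·7.5 = s² + 7.7s + 142.5.
So ω_n² = 142.5 ⇒ ω_n = 11.94 rad/s, and ζ = 7.7/(2ω_n) = 0.323.

ζ = 0.323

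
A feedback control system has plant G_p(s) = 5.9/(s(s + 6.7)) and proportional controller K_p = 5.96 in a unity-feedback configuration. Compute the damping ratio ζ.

With unity feedback the closed-loop characteristic equation is s² + 6.7s + 5.96·5.9 = s² + 6.7s + 35.16 = 0.
So ω_n² = 35.16 ⇒ ω_n = 5.93 rad/s, and ζ = 6.7/(2ω_n) = 0.565.

ζ = 0.565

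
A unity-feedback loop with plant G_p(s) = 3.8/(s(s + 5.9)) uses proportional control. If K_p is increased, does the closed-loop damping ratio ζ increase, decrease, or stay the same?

decrease

ζ = 5.9/(2√(3.8K_p)); increasing K_p raises the denominator, so ζ falls.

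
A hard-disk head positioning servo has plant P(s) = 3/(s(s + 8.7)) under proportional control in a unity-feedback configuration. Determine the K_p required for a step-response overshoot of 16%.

K_p = 24.8

From %OS = 100·exp(−πζ/√(1−ζ²)) = 16%, ζ = −ln(0.16)/√(π²+ln²(0.16)) = 0.5039.
Characteristic equation s² + 8.7s + 3K_p = 0 gives ζ = 8.7/(2√(3K_p)).
Setting ζ = 0.5039: √(3K_p) = 8.7/(2·0.5039) = 8.633, so K_p = 74.53/3 = 24.8.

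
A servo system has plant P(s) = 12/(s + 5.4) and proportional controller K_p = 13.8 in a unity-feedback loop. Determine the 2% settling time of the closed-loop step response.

Closed-loop transfer function: T(s) = K_p·P(s)/(1 + K_p·P(s)) = 165.6/(s + 5.4 + 165.6) = 165.6/(s + 171).
Time constant τ = 1/171 = 0.005848 s, so the 2% settling time is about 4τ = 0.0234 s.

T_s ≈ 0.0234 s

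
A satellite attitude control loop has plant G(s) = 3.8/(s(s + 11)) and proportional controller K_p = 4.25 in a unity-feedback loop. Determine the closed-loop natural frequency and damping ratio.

ω_n = 4.02 rad/s, ζ = 1.37

With unity feedback the closed-loop characteristic equation is s² + 11s + 4.25·3.8 = s² + 11s + 16.15 = 0.
Matching s² + 2ζω_n s + ω_n²: ω_n = √16.15 = 4.019 rad/s and 2ζω_n = 11, so ζ = 11/(2·4.019) = 1.37.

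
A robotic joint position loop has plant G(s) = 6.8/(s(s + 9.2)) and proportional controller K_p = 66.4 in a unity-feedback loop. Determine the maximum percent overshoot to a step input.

49.8%

The closed-loop denominator s² + 9.2s + 451.5 gives ω_n = √451.5 = 21.25 and ζ = 9.2/(2ω_n) = 0.2165.
%OS = 100·exp(−πζ/√(1−ζ²)) = 100·exp(−π·0.2165/√0.9531) = 49.8%.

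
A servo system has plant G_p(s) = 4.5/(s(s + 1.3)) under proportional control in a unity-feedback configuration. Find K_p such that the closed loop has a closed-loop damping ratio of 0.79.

Closed-loop characteristic equation: s² + 1.3s + K_p·4.5 = 0.
So ω_n = √(4.5K_p) and 2ζω_n = 1.3, giving ζ = 1.3/(2√(4.5K_p)).
Setting ζ = 0.79: √(4.5K_p) = 1.3/(2·0.79) = 0.8228, so K_p = 0.677/4.5 = 0.15.

K_p = 0.15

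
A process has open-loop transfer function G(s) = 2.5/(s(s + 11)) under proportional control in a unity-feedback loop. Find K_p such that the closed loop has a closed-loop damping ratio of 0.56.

Closed-loop characteristic equation: s² + 11s + K_p·2.5 = 0.
So ω_n = √(2.5K_p) and 2ζω_n = 11, giving ζ = 11/(2√(2.5K_p)).
Setting ζ = 0.56: √(2.5K_p) = 11/(2·0.56) = 9.821, so K_p = 96.46/2.5 = 38.6.

K_p = 38.6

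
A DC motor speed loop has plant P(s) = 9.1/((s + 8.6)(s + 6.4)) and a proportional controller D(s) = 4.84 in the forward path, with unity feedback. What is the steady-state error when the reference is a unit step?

The loop is type 0. Static position error constant K_pos = D(0)·P(0) = 4.84·0.1653 = 0.8002.
Steady-state error to a unit step: e_ss = 1/(1+K_pos) = 1/1.8 = 0.555.

0.555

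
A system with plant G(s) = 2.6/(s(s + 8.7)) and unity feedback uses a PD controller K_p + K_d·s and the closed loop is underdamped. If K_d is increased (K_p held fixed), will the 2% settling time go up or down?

decrease

Characteristic equation s² + (8.7 + 2.6K_d)s + 2.6K_p = 0: raising K_d increases ζω_n = (8.7+2.6K_d)/2 while the loop stays underdamped, so T_s ≈ 4/(ζω_n) decreases.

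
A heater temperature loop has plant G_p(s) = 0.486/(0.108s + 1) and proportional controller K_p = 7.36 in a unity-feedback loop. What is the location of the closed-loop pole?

s = -42.38

Closed loop: T(s) = K_p·G_p/(1+K_p·G_p) = 3.577/(0.108s + 1 + 3.577), with pole at s = −(1 + 3.577)/0.108 = −42.38.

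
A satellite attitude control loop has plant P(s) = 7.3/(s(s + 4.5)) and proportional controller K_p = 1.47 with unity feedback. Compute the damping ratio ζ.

ζ = 0.687

With unity feedback the closed-loop characteristic equation is s² + 4.5s + 1.47·7.3 = s² + 4.5s + 10.73 = 0.
Matching s² + 2ζω_n s + ω_n²: ω_n = √10.73 = 3.276 rad/s and 2ζω_n = 4.5, so ζ = 4.5/(2·3.276) = 0.687.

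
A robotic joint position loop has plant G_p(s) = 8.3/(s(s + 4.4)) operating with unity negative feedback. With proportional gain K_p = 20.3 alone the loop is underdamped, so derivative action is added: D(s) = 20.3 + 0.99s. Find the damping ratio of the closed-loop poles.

Forward path: (20.3 + 0.99s)·8.3/(s(s+4.4)). The closed-loop characteristic equation is s² + (4.4 + 8.3·0.99)s + 8.3·20.3 = 0.
That is s² + 12.62s + 168.5 = 0, so ω_n = 12.98 rad/s and ζ = 12.62/(2·12.98) = 0.486.

ζ = 0.486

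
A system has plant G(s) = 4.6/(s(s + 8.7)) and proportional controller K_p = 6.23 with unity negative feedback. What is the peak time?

The closed-loop denominator s² + 8.7s + 28.66 gives ω_n = √28.66 = 5.353 and ζ = 8.7/(2ω_n) = 0.8126.
Damped frequency ω_d = ω_n√(1−ζ²) = 3.12 rad/s, so peak time T_p = π/ω_d = 1.01 s.

T_p = 1.01 s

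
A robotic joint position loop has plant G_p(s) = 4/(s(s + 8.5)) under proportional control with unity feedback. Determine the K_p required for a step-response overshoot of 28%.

From %OS = 100·exp(−πζ/√(1−ζ²)) = 28%, ζ = −ln(0.28)/√(π²+ln²(0.28)) = 0.3755.
Characteristic equation s² + 8.5s + 4K_p = 0 gives ζ = 8.5/(2√(4K_p)).
Setting ζ = 0.3755: √(4K_p) = 8.5/(2·0.3755) = 11.32, so K_p = 128.1/4 = 32.

K_p = 32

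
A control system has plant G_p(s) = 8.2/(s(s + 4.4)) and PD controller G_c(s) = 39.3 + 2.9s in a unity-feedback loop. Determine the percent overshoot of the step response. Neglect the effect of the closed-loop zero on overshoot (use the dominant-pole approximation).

1.87%

Forward path: (39.3 + 2.9s)·8.2/(s(s+4.4)). The closed-loop characteristic equation is s² + (4.4 + 8.2·2.9)s + 8.2·39.3 = 0.
That is s² + 28.18s + 322.3 = 0, so ω_n = 17.95 rad/s and ζ = 28.18/(2·17.95) = 0.7849.
%OS = 100·exp(−πζ/√(1−ζ²)) = 1.87%.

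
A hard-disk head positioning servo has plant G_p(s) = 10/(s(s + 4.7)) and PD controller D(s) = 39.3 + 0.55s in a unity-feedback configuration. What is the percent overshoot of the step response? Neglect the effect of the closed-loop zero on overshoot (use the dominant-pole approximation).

Forward path: (39.3 + 0.55s)·10/(s(s+4.7)). The closed-loop characteristic equation is s² + (4.7 + 10·0.55)s + 10·39.3 = 0.
That is s² + 10.2s + 393 = 0, so ω_n = 19.82 rad/s and ζ = 10.2/(2·19.82) = 0.2573.
%OS = 100·exp(−πζ/√(1−ζ²)) = 43.3%.

43.3%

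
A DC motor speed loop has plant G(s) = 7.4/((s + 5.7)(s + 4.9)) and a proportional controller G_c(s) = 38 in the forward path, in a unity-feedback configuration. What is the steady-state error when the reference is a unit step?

The loop is type 0. Static position error constant K_pos = G_c(0)·G(0) = 38·0.2649 = 10.07.
Steady-state error to a unit step: e_ss = 1/(1+K_pos) = 1/11.07 = 0.0904.

0.0904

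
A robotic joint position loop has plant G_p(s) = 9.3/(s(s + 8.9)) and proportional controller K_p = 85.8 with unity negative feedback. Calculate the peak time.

T_p = 0.113 s

The closed-loop denominator s² + 8.9s + 797.9 gives ω_n = √797.9 = 28.25 and ζ = 8.9/(2ω_n) = 0.1575.
Damped frequency ω_d = ω_n√(1−ζ²) = 27.9 rad/s, so peak time T_p = π/ω_d = 0.113 s.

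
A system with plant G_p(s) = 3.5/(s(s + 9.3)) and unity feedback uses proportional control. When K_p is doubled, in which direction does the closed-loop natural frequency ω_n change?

increase

ω_n = √(3.5·K_p), which grows with K_p.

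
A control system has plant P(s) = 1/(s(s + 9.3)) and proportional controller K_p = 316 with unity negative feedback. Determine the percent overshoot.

42.7%

Closed-loop characteristic equation: s² + 9.3s + 316 = 0, so ω_n = 17.78 rad/s and ζ = 9.3/(2·17.78) = 0.2616.
%OS = 100·exp(−πζ/√(1−ζ²)) = 100·exp(−π·0.2616/√0.9316) = 42.7%.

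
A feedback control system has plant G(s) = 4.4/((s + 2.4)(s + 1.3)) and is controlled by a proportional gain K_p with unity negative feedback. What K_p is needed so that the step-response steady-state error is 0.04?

Steady-state error for a unit step on this type-0 loop is 1/(1 + K_p·G(0)).
G(0) = 1.41. Require 1/(1 + K_p·1.41) = 0.04, so 1 + 1.41·K_p = 25.
K_p = (25 − 1)/1.41 = 17.

K_p = 17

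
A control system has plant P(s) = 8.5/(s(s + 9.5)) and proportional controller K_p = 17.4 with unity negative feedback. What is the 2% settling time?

T_s ≈ 0.842 s

From 1 + K_pP(s) = 0: s² + 9.5s + 147.9 = 0 ⇒ ω_n = 12.16, ζ = 0.3906.
2% settling time T_s ≈ 4/(ζω_n) = 4/4.75 = 0.842 s.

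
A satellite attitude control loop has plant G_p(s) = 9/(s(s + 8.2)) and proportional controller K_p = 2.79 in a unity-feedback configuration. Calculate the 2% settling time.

T_s ≈ 0.976 s

The closed-loop denominator s² + 8.2s + 25.11 gives ω_n = √25.11 = 5.011 and ζ = 8.2/(2ω_n) = 0.8182.
2% settling time T_s ≈ 4/(ζω_n) = 4/4.1 = 0.976 s.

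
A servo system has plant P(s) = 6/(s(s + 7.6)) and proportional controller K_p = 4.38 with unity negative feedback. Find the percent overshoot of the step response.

Closed-loop characteristic equation: s² + 7.6s + 26.28 = 0, so ω_n = 5.126 rad/s and ζ = 7.6/(2·5.126) = 0.7413.
%OS = 100·exp(−πζ/√(1−ζ²)) = 100·exp(−π·0.7413/√0.4505) = 3.11%.

3.11%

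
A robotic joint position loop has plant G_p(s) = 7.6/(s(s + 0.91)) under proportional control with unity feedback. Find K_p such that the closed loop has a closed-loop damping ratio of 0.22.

Closed-loop characteristic equation: s² + 0.91s + K_p·7.6 = 0.
So ω_n = √(7.6K_p) and 2ζω_n = 0.91, giving ζ = 0.91/(2√(7.6K_p)).
Setting ζ = 0.22: √(7.6K_p) = 0.91/(2·0.22) = 2.068, so K_p = 4.277/7.6 = 0.563.

K_p = 0.563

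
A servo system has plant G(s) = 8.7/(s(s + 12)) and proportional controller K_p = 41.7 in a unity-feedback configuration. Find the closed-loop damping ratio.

1 + K_p·G(s) = 0 gives s² + 12s + 362.8 = 0.
Matching s² + 2ζω_n s + ω_n²: ω_n = √362.8 = 19.05 rad/s and 2ζω_n = 12, so ζ = 12/(2·19.05) = 0.315.

ζ = 0.315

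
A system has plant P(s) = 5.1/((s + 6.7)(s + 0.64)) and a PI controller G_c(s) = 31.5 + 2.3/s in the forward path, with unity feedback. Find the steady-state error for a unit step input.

The open loop G_c(s)P(s) has a pole at the origin (type 1), so the static position error constant is infinite and e_ss = 1/(1+∞) = 0.

0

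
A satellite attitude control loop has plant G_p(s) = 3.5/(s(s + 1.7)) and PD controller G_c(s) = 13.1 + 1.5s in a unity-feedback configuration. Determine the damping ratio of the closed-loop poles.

ζ = 0.513

Forward path: (13.1 + 1.5s)·3.5/(s(s+1.7)). The closed-loop characteristic equation is s² + (1.7 + 3.5·1.5)s + 3.5·13.1 = 0.
That is s² + 6.95s + 45.85 = 0, so ω_n = 6.771 rad/s and ζ = 6.95/(2·6.771) = 0.5132.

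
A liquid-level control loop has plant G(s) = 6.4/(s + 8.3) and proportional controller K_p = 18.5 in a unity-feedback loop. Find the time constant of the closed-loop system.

Closed-loop transfer function: T(s) = K_p·G(s)/(1 + K_p·G(s)) = 118.4/(s + 8.3 + 118.4) = 118.4/(s + 126.7).
Time constant τ = 1/126.7 = 0.00789 s.

τ = 0.00789 s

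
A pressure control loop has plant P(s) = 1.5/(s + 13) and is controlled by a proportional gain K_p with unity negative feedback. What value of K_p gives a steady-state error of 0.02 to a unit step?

The loop is type 0, so e_ss(step) = 1/(1 + K_pos) with K_pos = K_p·P(0).
P(0) = 0.1154. Require 1/(1 + K_p·0.1154) = 0.02, so 1 + 0.1154·K_p = 50.
K_p = (50 − 1)/0.1154 = 425.

K_p = 425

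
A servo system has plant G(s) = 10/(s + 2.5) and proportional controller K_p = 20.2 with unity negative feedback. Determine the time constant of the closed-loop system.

τ = 0.00489 s

Closed-loop transfer function: T(s) = K_p·G(s)/(1 + K_p·G(s)) = 202/(s + 2.5 + 202) = 202/(s + 204.5).
Time constant τ = 1/204.5 = 0.00489 s.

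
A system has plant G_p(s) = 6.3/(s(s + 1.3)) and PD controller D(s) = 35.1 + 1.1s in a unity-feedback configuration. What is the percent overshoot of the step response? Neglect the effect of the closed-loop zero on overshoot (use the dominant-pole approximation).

40.5%

Forward path: (35.1 + 1.1s)·6.3/(s(s+1.3)). The closed-loop characteristic equation is s² + (1.3 + 6.3·1.1)s + 6.3·35.1 = 0.
That is s² + 8.23s + 221.1 = 0, so ω_n = 14.87 rad/s and ζ = 8.23/(2·14.87) = 0.2767.
%OS = 100·exp(−πζ/√(1−ζ²)) = 40.5%.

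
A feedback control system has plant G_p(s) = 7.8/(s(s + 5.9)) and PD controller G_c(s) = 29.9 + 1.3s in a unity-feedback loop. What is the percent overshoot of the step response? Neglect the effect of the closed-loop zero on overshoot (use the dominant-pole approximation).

Forward path: (29.9 + 1.3s)·7.8/(s(s+5.9)). The closed-loop characteristic equation is s² + (5.9 + 7.8·1.3)s + 7.8·29.9 = 0.
That is s² + 16.04s + 233.2 = 0, so ω_n = 15.27 rad/s and ζ = 16.04/(2·15.27) = 0.5252.
%OS = 100·exp(−πζ/√(1−ζ²)) = 14.4%.

14.4%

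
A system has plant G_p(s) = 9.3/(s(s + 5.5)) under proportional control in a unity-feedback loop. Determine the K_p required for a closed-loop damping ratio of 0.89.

Closed-loop characteristic equation: s² + 5.5s + K_p·9.3 = 0.
So ω_n = √(9.3K_p) and 2ζω_n = 5.5, giving ζ = 5.5/(2√(9.3K_p)).
Setting ζ = 0.89: √(9.3K_p) = 5.5/(2·0.89) = 3.09, so K_p = 9.547/9.3 = 1.03.

K_p = 1.03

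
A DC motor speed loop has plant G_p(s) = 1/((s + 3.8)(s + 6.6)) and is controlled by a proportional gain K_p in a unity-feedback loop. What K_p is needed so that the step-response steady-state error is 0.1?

Steady-state error for a unit step on this type-0 loop is 1/(1 + K_p·G_p(0)).
G_p(0) = 0.03987. Require 1/(1 + K_p·0.03987) = 0.1, so 1 + 0.03987·K_p = 10.
K_p = (10 − 1)/0.03987 = 226.

K_p = 226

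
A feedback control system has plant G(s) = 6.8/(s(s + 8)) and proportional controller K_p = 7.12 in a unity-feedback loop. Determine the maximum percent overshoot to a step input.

From 1 + K_pG(s) = 0: s² + 8s + 48.42 = 0 ⇒ ω_n = 6.958, ζ = 0.5749.
%OS = 100·exp(−πζ/√(1−ζ²)) = 100·exp(−π·0.5749/√0.6695) = 11%.

11%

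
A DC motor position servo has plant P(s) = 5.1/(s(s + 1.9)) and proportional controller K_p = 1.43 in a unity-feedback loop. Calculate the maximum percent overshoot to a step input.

Closed-loop characteristic equation: s² + 1.9s + 7.293 = 0, so ω_n = 2.701 rad/s and ζ = 1.9/(2·2.701) = 0.3518.
%OS = 100·exp(−πζ/√(1−ζ²)) = 100·exp(−π·0.3518/√0.8763) = 30.7%.

30.7%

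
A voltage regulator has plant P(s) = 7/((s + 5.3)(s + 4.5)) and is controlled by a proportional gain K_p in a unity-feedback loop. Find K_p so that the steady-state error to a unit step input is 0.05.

Steady-state error for a unit step on this type-0 loop is 1/(1 + K_p·P(0)).
P(0) = 0.2935. Require 1/(1 + K_p·0.2935) = 0.05, so 1 + 0.2935·K_p = 20.
K_p = (20 − 1)/0.2935 = 64.7.

K_p = 64.7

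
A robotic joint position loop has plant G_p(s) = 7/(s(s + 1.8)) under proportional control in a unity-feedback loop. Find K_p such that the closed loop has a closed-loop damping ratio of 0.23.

K_p = 2.19

Closed-loop characteristic equation: s² + 1.8s + K_p·7 = 0.
So ω_n = √(7K_p) and 2ζω_n = 1.8, giving ζ = 1.8/(2√(7K_p)).
Setting ζ = 0.23: √(7K_p) = 1.8/(2·0.23) = 3.913, so K_p = 15.31/7 = 2.19.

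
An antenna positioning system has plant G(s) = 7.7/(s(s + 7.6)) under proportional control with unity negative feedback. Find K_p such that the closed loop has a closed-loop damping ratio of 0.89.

K_p = 2.37

Closed-loop characteristic equation: s² + 7.6s + K_p·7.7 = 0.
So ω_n = √(7.7K_p) and 2ζω_n = 7.6, giving ζ = 7.6/(2√(7.7K_p)).
Setting ζ = 0.89: √(7.7K_p) = 7.6/(2·0.89) = 4.27, so K_p = 18.23/7.7 = 2.37.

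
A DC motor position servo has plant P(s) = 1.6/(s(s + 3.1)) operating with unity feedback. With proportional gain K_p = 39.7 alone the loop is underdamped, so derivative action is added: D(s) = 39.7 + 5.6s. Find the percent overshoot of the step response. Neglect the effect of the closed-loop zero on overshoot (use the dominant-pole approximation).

Forward path: (39.7 + 5.6s)·1.6/(s(s+3.1)). The closed-loop characteristic equation is s² + (3.1 + 1.6·5.6)s + 1.6·39.7 = 0.
That is s² + 12.06s + 63.52 = 0, so ω_n = 7.97 rad/s and ζ = 12.06/(2·7.97) = 0.7566.
%OS = 100·exp(−πζ/√(1−ζ²)) = 2.64%.

2.64%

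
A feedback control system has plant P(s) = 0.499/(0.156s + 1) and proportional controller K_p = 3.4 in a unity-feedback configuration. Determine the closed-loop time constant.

Closed loop: T(s) = K_p·P/(1+K_p·P) = 1.697/(0.156s + 1 + 1.697), with pole at s = −(1 + 1.697)/0.156 = −17.29.
Closed-loop time constant τ = 1/17.29 = 0.0579 s.

τ = 0.0579 s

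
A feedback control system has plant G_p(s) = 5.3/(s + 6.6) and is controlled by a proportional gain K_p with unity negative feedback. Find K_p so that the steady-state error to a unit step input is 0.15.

For a type-0 loop with proportional control, e_ss = 1/(1 + K_p·G_p(0)).
G_p(0) = 0.803. Require 1/(1 + K_p·0.803) = 0.15, so 1 + 0.803·K_p = 6.667.
K_p = (6.667 − 1)/0.803 = 7.06.

K_p = 7.06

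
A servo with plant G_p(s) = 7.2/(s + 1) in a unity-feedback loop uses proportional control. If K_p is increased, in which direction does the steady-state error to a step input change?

decrease

e_ss = 1/(1 + K_p·G_p(0)); a larger K_p raises the denominator, so e_ss decreases.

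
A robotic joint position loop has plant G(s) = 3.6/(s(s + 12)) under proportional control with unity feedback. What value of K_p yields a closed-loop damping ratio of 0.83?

Closed-loop characteristic equation: s² + 12s + K_p·3.6 = 0.
So ω_n = √(3.6K_p) and 2ζω_n = 12, giving ζ = 12/(2√(3.6K_p)).
Setting ζ = 0.83: √(3.6K_p) = 12/(2·0.83) = 7.229, so K_p = 52.26/3.6 = 14.5.

K_p = 14.5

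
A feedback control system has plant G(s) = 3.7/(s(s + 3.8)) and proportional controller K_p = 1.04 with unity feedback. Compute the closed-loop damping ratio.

ζ = 0.969

The closed-loop denominator is s(s+3.8) + 1.04·3.7 = s² + 3.8s + 3.848.
Matching s² + 2ζω_n s + ω_n²: ω_n = √3.848 = 1.962 rad/s and 2ζω_n = 3.8, so ζ = 3.8/(2·1.962) = 0.969.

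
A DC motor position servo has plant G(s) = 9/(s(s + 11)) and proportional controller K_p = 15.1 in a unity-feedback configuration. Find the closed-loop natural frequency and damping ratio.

With unity feedback the closed-loop characteristic equation is s² + 11s + 15.1·9 = s² + 11s + 135.9 = 0.
So ω_n² = 135.9 ⇒ ω_n = 11.66 rad/s, and ζ = 11/(2ω_n) = 0.472.

ω_n = 11.7 rad/s, ζ = 0.472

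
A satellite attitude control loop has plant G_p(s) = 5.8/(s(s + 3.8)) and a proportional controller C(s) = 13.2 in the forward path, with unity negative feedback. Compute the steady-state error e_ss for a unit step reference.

The open loop C(s)G_p(s) has a pole at the origin (type 1), so the static position error constant is infinite and e_ss = 1/(1+∞) = 0.

0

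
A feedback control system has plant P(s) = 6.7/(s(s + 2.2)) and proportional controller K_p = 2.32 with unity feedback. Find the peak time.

From 1 + K_pP(s) = 0: s² + 2.2s + 15.54 = 0 ⇒ ω_n = 3.943, ζ = 0.279.
Damped frequency ω_d = ω_n√(1−ζ²) = 3.786 rad/s, so peak time T_p = π/ω_d = 0.83 s.

T_p = 0.83 s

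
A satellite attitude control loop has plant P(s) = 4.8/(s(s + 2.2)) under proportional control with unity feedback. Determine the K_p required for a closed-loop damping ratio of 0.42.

K_p = 1.43

Closed-loop characteristic equation: s² + 2.2s + K_p·4.8 = 0.
So ω_n = √(4.8K_p) and 2ζω_n = 2.2, giving ζ = 2.2/(2√(4.8K_p)).
Setting ζ = 0.42: √(4.8K_p) = 2.2/(2·0.42) = 2.619, so K_p = 6.859/4.8 = 1.43.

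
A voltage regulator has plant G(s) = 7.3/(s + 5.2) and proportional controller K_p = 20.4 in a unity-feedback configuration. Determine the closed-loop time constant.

τ = 0.00649 s

Closed-loop transfer function: T(s) = K_p·G(s)/(1 + K_p·G(s)) = 148.9/(s + 5.2 + 148.9) = 148.9/(s + 154.1).
Time constant τ = 1/154.1 = 0.00649 s.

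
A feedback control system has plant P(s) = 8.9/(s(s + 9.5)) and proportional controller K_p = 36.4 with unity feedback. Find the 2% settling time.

T_s ≈ 0.842 s

From 1 + K_pP(s) = 0: s² + 9.5s + 324 = 0 ⇒ ω_n = 18, ζ = 0.2639.
2% settling time T_s ≈ 4/(ζω_n) = 4/4.75 = 0.842 s.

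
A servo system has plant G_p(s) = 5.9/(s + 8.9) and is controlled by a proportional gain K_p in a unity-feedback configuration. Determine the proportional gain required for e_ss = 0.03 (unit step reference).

K_p = 48.8

The loop is type 0, so e_ss(step) = 1/(1 + K_pos) with K_pos = K_p·G_p(0).
G_p(0) = 0.6629. Require 1/(1 + K_p·0.6629) = 0.03, so 1 + 0.6629·K_p = 33.33.
K_p = (33.33 − 1)/0.6629 = 48.8.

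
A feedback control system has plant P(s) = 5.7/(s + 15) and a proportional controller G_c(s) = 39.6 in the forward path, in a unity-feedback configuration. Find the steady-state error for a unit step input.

The loop is type 0. Static position error constant K_pos = G_c(0)·P(0) = 39.6·0.38 = 15.05.
Steady-state error to a unit step: e_ss = 1/(1+K_pos) = 1/16.05 = 0.0623.

0.0623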